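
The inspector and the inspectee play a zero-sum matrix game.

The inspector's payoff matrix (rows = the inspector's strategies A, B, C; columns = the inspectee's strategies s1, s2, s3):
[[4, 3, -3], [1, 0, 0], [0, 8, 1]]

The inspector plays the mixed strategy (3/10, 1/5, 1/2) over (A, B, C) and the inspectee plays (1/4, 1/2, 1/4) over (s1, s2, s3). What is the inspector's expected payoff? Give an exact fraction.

Against (1/4, 1/2, 1/4), each row's expected payoff is A: 7/4; B: 1/4; C: 17/4.
Taking the (3/10, 1/5, 1/2)-weighted average: (3/10)·(7/4) + (1/5)·(1/4) + (1/2)·(17/4) = 27/10.

27/10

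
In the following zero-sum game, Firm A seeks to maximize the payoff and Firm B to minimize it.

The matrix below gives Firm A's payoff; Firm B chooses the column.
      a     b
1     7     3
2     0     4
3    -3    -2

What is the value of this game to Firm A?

Row 3 is strictly dominated by row 2, so Firm A never plays it.
The remaining 2×2 game on (1, 2) × (a, b) has no saddle point. Let Firm A play 1 with probability p; indifference gives 7p = 3p + 4(1−p), so p = 1/2.
Similarly Firm B's optimal q on a is 1/8, and the value is 7·(1/8) + (3)·(7/8) = 7/2.

7/2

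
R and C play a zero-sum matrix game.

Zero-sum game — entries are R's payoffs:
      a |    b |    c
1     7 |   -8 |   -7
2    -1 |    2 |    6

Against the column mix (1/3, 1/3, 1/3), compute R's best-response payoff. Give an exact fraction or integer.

7/3

1: (7)·(1/3) + (-8)·(1/3) + (-7)·(1/3) = -8/3.
2: (-1)·(1/3) + (2)·(1/3) + (6)·(1/3) = 7/3.
The best pure response is 2 with expected payoff 7/3.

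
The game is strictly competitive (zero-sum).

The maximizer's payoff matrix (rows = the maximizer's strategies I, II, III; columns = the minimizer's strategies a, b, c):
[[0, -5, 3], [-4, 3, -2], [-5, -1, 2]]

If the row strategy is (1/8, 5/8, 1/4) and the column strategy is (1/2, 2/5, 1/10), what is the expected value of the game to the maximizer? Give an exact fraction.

Against (1/2, 2/5, 1/10), each row's expected payoff is I: -17/10; II: -1; III: -27/10.
Taking the (1/8, 5/8, 1/4)-weighted average: (1/8)·(-17/10) + (5/8)·(-1) + (1/4)·(-27/10) = -121/80.

-121/80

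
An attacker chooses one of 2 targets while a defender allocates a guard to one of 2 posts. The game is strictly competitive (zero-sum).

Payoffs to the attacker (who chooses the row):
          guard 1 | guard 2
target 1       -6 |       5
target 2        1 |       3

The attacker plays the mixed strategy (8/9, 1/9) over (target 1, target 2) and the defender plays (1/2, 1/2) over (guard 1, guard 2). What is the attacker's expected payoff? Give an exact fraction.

Against (1/2, 1/2), each row's expected payoff is target 1: -1/2; target 2: 2.
Taking the (8/9, 1/9)-weighted average: (8/9)·(-1/2) + (1/9)·(2) = -2/9.

-2/9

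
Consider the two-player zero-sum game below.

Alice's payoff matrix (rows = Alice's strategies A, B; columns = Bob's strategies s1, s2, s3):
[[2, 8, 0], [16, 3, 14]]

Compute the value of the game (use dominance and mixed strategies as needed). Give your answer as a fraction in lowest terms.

112/19

Column s1 is strictly dominated by s3 for Bob (it gives Alice more in every row).
The remaining 2×2 game on (A, B) × (s2, s3) has no saddle point. Let Alice play A with probability p; indifference gives 8p + 3(1−p) = 14(1−p), so p = 11/19.
Similarly Bob's optimal q on s2 is 14/19, and the value is 8·(14/19) + (0)·(5/19) = 112/19.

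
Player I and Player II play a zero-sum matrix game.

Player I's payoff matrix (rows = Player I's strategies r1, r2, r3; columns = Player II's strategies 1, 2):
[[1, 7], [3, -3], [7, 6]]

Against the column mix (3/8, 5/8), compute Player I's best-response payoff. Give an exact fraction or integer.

r1: (1)·(3/8) + (7)·(5/8) = 19/4.
r2: (3)·(3/8) + (-3)·(5/8) = -3/4.
r3: (7)·(3/8) + (6)·(5/8) = 51/8.
The best pure response is r3 with expected payoff 51/8.

51/8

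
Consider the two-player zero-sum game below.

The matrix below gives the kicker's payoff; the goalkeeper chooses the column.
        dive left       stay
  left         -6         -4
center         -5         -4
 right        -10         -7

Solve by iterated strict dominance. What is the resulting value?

Row right is strictly dominated by row left (-6>-10, -4>-7); eliminate right.
Column stay is strictly dominated by dive left for the goalkeeper (-6<-4, -5<-4); eliminate stay.
Row left is strictly dominated by row center (-5>-6); eliminate left.
Only (center, dive left) remains, with payoff -5.

-5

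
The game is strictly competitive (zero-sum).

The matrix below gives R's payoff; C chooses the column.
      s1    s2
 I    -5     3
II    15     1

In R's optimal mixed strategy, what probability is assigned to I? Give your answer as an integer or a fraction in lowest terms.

7/11

Row minima are -5 and 1, so R's maximin is 1; column maxima are 15 and 3, so C's minimax is 3. These differ, so the equilibrium is in mixed strategies.
Let R play I with probability p. C is indifferent when −5p + 15(1−p) = 3p + (1−p), giving p = 7/11.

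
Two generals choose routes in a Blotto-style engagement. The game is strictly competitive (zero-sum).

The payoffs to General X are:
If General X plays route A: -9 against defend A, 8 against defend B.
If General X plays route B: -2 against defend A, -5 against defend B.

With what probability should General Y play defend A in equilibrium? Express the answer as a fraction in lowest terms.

Row minima are -9 and -5, so General X's maximin is -5; column maxima are -2 and 8, so General Y's minimax is -2. These differ, so the equilibrium is in mixed strategies.
Let General Y play defend A with probability q. General X is indifferent when −9q + 8(1−q) = −2q − 5(1−q), giving q = 13/20.

13/20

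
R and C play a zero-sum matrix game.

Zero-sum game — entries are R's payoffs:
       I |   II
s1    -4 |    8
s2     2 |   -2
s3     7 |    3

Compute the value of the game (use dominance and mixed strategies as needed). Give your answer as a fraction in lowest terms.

Row s2 is strictly dominated by row s3, so R never plays it.
The remaining 2×2 game on (s1, s3) × (I, II) has no saddle point. Let R play s1 with probability p; indifference gives −4p + 7(1−p) = 8p + 3(1−p), so p = 1/4.
Similarly C's optimal q on I is 5/16, and the value is -4·(5/16) + (8)·(11/16) = 17/4.

17/4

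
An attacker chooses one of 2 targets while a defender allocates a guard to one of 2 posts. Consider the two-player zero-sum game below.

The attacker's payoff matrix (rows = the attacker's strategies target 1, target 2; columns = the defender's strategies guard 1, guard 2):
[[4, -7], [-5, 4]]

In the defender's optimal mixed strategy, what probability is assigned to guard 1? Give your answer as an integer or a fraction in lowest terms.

Row minima are -7 and -5, so the attacker's maximin is -5; column maxima are 4 and 4, so the defender's minimax is 4. These differ, so the equilibrium is in mixed strategies.
Let the defender play guard 1 with probability q. The attacker is indifferent when 4q − 7(1−q) = −5q + 4(1−q), giving q = 11/20.

11/20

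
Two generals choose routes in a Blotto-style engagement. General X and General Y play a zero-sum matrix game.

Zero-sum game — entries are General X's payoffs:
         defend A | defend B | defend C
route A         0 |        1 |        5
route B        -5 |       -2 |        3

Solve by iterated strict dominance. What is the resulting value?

Column defend B is strictly dominated by defend A for General Y (0<1, -5<-2); eliminate defend B.
Row route B is strictly dominated by row route A (0>-5, 5>3); eliminate route B.
Column defend C is strictly dominated by defend A for General Y (0<5); eliminate defend C.
Only (route A, defend A) remains, with payoff 0.

0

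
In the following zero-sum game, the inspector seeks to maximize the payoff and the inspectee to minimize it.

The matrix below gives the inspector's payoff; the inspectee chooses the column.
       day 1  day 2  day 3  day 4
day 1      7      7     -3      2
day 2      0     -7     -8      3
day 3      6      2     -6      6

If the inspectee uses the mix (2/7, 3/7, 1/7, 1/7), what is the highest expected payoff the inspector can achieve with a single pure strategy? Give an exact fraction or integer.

34/7

day 1: (7)·(2/7) + (7)·(3/7) + (-3)·(1/7) + (2)·(1/7) = 34/7.
day 2: (0)·(2/7) + (-7)·(3/7) + (-8)·(1/7) + (3)·(1/7) = -26/7.
day 3: (6)·(2/7) + (2)·(3/7) + (-6)·(1/7) + (6)·(1/7) = 18/7.
The best pure response is day 1 with expected payoff 34/7.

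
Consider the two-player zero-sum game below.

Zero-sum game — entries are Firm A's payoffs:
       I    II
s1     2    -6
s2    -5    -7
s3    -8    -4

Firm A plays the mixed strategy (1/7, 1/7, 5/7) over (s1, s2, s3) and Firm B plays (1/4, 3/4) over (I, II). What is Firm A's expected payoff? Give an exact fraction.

Against (1/4, 3/4), each row's expected payoff is s1: -4; s2: -13/2; s3: -5.
Taking the (1/7, 1/7, 5/7)-weighted average: (1/7)·(-4) + (1/7)·(-13/2) + (5/7)·(-5) = -71/14.

-71/14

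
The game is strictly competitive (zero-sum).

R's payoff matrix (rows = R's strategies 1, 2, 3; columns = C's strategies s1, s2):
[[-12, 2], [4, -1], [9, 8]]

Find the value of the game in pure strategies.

8

Row minima: -12, -1, 8 → R's maximin is 8.
Column maxima: 9, 8 → C's minimax is 8.
They coincide at (3, s2), so the value is 8.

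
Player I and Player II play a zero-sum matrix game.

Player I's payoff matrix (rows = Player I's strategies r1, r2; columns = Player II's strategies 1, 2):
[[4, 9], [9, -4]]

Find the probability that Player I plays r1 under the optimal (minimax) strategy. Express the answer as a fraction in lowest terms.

13/18

Row minima are 4 and -4, so Player I's maximin is 4; column maxima are 9 and 9, so Player II's minimax is 9. These differ, so the equilibrium is in mixed strategies.
Let Player I play r1 with probability p. Player II is indifferent when 4p + 9(1−p) = 9p − 4(1−p), giving p = 13/18.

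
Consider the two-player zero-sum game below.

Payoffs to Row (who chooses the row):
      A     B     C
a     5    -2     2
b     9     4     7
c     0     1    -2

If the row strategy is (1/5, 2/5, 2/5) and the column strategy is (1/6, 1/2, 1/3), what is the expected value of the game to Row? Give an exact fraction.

Against (1/6, 1/2, 1/3), each row's expected payoff is a: 1/2; b: 35/6; c: -1/6.
Taking the (1/5, 2/5, 2/5)-weighted average: (1/5)·(1/2) + (2/5)·(35/6) + (2/5)·(-1/6) = 71/30.

71/30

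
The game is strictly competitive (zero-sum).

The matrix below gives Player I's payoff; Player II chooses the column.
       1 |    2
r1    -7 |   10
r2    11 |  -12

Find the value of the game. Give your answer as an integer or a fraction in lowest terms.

Row minima are -7 and -12, so Player I's maximin is -7; column maxima are 11 and 10, so Player II's minimax is 10. These differ, so the equilibrium is in mixed strategies.
Let Player I play r1 with probability p. Player II is indifferent when −7p + 11(1−p) = 10p − 12(1−p), giving p = 23/40.
Let Player II play 1 with probability q. Player I is indifferent when −7q + 10(1−q) = 11q − 12(1−q), giving q = 11/20.
The value is -7·(11/20) + (10)·(9/20) = 13/20.

13/20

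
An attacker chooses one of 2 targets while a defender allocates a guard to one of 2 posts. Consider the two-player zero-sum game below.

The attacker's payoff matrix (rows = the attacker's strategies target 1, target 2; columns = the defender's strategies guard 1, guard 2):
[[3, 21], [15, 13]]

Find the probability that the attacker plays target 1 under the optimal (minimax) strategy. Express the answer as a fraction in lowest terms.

1/10

Row minima are 3 and 13, so the attacker's maximin is 13; column maxima are 15 and 21, so the defender's minimax is 15. These differ, so the equilibrium is in mixed strategies.
Let the attacker play target 1 with probability p. The defender is indifferent when 3p + 15(1−p) = 21p + 13(1−p), giving p = 1/10.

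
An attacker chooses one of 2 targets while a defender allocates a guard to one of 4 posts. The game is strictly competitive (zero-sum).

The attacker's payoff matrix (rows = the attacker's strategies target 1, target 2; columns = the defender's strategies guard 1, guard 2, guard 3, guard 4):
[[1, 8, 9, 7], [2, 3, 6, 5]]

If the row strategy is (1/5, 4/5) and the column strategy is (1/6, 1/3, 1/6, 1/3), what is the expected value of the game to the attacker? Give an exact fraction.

68/15

Against (1/6, 1/3, 1/6, 1/3), each row's expected payoff is target 1: 20/3; target 2: 4.
Taking the (1/5, 4/5)-weighted average: (1/5)·(20/3) + (4/5)·(4) = 68/15.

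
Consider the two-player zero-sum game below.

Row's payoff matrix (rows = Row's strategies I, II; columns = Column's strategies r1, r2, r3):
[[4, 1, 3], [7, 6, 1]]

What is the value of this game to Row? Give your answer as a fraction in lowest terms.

Column r1 is strictly dominated by r2 for Column (it gives Row more in every row).
The remaining 2×2 game on (I, II) × (r2, r3) has no saddle point. Let Row play I with probability p; indifference gives p + 6(1−p) = 3p + (1−p), so p = 5/7.
Similarly Column's optimal q on r2 is 2/7, and the value is 1·(2/7) + (3)·(5/7) = 17/7.

17/7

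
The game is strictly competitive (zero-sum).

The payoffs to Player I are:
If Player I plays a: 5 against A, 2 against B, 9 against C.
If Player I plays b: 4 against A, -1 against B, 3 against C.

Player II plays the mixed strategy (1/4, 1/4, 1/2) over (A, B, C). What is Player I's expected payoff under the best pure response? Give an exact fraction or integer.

a: (5)·(1/4) + (2)·(1/4) + (9)·(1/2) = 25/4.
b: (4)·(1/4) + (-1)·(1/4) + (3)·(1/2) = 9/4.
The best pure response is a with expected payoff 25/4.

25/4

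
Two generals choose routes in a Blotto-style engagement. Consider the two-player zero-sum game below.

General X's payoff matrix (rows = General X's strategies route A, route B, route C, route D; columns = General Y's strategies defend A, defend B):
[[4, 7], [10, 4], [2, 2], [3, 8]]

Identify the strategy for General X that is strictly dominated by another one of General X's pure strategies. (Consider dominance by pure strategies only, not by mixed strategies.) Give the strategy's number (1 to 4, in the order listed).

3

Compare route C with route A: 4 > 2, 7 > 2.
So route A strictly dominates route C for General X; route C is strictly dominated.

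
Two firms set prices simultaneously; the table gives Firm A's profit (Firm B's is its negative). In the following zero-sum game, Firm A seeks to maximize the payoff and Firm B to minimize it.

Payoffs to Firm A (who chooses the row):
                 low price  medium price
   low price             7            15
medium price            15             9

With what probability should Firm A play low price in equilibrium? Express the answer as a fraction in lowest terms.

3/7

Row minima are 7 and 9, so Firm A's maximin is 9; column maxima are 15 and 15, so Firm B's minimax is 15. These differ, so the equilibrium is in mixed strategies.
Let Firm A play low price with probability p. Firm B is indifferent when 7p + 15(1−p) = 15p + 9(1−p), giving p = 3/7.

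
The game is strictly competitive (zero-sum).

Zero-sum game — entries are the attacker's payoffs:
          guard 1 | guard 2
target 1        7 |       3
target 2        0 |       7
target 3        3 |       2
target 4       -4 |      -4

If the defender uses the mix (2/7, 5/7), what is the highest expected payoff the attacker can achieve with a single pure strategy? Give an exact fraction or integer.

target 1: (7)·(2/7) + (3)·(5/7) = 29/7.
target 2: (0)·(2/7) + (7)·(5/7) = 5.
target 3: (3)·(2/7) + (2)·(5/7) = 16/7.
target 4: (-4)·(2/7) + (-4)·(5/7) = -4.
The best pure response is target 2 with expected payoff 5.

5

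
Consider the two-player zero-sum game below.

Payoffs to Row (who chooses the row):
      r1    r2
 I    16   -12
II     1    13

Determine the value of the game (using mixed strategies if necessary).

11/2

Row minima are -12 and 1, so Row's maximin is 1; column maxima are 16 and 13, so Column's minimax is 13. These differ, so the equilibrium is in mixed strategies.
Let Row play I with probability p. Column is indifferent when 16p + (1−p) = −12p + 13(1−p), giving p = 3/10.
Let Column play r1 with probability q. Row is indifferent when 16q − 12(1−q) = q + 13(1−q), giving q = 5/8.
The value is 16·(5/8) + (-12)·(3/8) = 11/2.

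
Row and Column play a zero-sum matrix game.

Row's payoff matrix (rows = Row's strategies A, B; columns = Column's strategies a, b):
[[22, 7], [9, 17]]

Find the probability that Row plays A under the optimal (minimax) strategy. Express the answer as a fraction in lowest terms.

Row minima are 7 and 9, so Row's maximin is 9; column maxima are 22 and 17, so Column's minimax is 17. These differ, so the equilibrium is in mixed strategies.
Let Row play A with probability p. Column is indifferent when 22p + 9(1−p) = 7p + 17(1−p), giving p = 8/23.

8/23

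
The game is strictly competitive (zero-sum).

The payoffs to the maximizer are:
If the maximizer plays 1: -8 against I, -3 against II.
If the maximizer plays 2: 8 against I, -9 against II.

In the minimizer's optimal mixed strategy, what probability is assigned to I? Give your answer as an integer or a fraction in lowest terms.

Row minima are -8 and -9, so the maximizer's maximin is -8; column maxima are 8 and -3, so the minimizer's minimax is -3. These differ, so the equilibrium is in mixed strategies.
Let the minimizer play I with probability q. The maximizer is indifferent when −8q − 3(1−q) = 8q − 9(1−q), giving q = 3/11.

3/11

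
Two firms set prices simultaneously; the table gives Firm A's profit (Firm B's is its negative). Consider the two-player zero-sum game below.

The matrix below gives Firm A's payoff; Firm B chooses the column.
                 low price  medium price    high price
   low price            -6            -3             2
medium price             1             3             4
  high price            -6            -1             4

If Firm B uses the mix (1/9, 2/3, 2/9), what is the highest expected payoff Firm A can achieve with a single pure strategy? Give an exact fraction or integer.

3

low price: (-6)·(1/9) + (-3)·(2/3) + (2)·(2/9) = -20/9.
medium price: (1)·(1/9) + (3)·(2/3) + (4)·(2/9) = 3.
high price: (-6)·(1/9) + (-1)·(2/3) + (4)·(2/9) = -4/9.
The best pure response is medium price with expected payoff 3.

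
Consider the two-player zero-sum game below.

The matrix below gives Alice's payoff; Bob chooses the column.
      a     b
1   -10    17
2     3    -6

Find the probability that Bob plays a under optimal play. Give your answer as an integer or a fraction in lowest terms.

23/36

Row minima are -10 and -6, so Alice's maximin is -6; column maxima are 3 and 17, so Bob's minimax is 3. These differ, so the equilibrium is in mixed strategies.
Let Bob play a with probability q. Alice is indifferent when −10q + 17(1−q) = 3q − 6(1−q), giving q = 23/36.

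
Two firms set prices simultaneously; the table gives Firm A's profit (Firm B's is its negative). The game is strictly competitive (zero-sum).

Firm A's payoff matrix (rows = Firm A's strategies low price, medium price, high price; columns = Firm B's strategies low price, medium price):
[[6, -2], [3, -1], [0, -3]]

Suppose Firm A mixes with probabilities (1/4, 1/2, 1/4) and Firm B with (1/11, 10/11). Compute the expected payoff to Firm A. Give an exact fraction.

Against (1/11, 10/11), each row's expected payoff is low price: -14/11; medium price: -7/11; high price: -30/11.
Taking the (1/4, 1/2, 1/4)-weighted average: (1/4)·(-14/11) + (1/2)·(-7/11) + (1/4)·(-30/11) = -29/22.

-29/22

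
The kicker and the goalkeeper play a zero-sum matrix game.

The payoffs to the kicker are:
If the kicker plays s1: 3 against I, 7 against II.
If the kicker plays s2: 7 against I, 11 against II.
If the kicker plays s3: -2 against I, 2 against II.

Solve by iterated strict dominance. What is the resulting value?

Column II is strictly dominated by I for the goalkeeper (3<7, 7<11, -2<2); eliminate II.
Row s1 is strictly dominated by row s2 (7>3); eliminate s1.
Row s3 is strictly dominated by row s2 (7>-2); eliminate s3.
Only (s2, I) remains, with payoff 7.

7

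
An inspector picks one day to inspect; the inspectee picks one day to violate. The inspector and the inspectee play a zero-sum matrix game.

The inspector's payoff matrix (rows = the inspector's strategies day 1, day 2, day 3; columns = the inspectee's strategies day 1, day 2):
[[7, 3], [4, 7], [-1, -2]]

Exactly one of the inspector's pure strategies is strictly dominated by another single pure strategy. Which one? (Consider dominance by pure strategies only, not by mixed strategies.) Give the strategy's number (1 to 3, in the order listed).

Compare day 3 with day 1: 7 > -1, 3 > -2.
So day 1 strictly dominates day 3 for the inspector; day 3 is strictly dominated.

3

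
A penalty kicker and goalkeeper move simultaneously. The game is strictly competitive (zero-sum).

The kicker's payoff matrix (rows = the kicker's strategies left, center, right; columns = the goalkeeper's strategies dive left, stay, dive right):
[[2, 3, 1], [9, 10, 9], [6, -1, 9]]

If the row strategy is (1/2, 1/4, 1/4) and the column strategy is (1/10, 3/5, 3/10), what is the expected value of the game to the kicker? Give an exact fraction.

Against (1/10, 3/5, 3/10), each row's expected payoff is left: 23/10; center: 48/5; right: 27/10.
Taking the (1/2, 1/4, 1/4)-weighted average: (1/2)·(23/10) + (1/4)·(48/5) + (1/4)·(27/10) = 169/40.

169/40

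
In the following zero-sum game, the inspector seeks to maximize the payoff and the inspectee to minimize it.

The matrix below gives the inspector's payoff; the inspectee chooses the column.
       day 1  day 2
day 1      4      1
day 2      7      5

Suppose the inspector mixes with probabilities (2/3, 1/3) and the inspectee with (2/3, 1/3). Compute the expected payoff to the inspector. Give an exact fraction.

Against (2/3, 1/3), each row's expected payoff is day 1: 3; day 2: 19/3.
Taking the (2/3, 1/3)-weighted average: (2/3)·(3) + (1/3)·(19/3) = 37/9.

37/9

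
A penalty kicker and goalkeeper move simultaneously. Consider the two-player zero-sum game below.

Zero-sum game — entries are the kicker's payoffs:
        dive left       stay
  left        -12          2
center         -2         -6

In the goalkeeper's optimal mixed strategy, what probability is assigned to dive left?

4/9

Row minima are -12 and -6, so the kicker's maximin is -6; column maxima are -2 and 2, so the goalkeeper's minimax is -2. These differ, so the equilibrium is in mixed strategies.
Let the goalkeeper play dive left with probability q. The kicker is indifferent when −12q + 2(1−q) = −2q − 6(1−q), giving q = 4/9.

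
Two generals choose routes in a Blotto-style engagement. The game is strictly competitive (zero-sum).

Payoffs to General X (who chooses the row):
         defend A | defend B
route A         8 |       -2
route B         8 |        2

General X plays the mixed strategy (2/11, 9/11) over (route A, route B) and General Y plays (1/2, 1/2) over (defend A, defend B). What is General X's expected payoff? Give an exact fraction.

Against (1/2, 1/2), each row's expected payoff is route A: 3; route B: 5.
Taking the (2/11, 9/11)-weighted average: (2/11)·(3) + (9/11)·(5) = 51/11.

51/11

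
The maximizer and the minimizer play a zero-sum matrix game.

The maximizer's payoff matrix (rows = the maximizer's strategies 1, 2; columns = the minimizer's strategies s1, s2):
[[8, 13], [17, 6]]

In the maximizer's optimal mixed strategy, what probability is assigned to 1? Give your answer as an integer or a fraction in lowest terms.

11/16

Row minima are 8 and 6, so the maximizer's maximin is 8; column maxima are 17 and 13, so the minimizer's minimax is 13. These differ, so the equilibrium is in mixed strategies.
Let the maximizer play 1 with probability p. The minimizer is indifferent when 8p + 17(1−p) = 13p + 6(1−p), giving p = 11/16.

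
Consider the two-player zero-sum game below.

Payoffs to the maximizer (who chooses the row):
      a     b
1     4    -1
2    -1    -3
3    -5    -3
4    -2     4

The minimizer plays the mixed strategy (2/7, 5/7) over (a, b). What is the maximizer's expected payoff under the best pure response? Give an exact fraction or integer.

16/7

1: (4)·(2/7) + (-1)·(5/7) = 3/7.
2: (-1)·(2/7) + (-3)·(5/7) = -17/7.
3: (-5)·(2/7) + (-3)·(5/7) = -25/7.
4: (-2)·(2/7) + (4)·(5/7) = 16/7.
The best pure response is 4 with expected payoff 16/7.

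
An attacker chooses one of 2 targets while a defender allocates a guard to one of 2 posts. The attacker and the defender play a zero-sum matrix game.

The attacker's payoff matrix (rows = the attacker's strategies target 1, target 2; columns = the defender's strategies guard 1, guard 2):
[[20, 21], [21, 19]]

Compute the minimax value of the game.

Row minima are 20 and 19, so the attacker's maximin is 20; column maxima are 21 and 21, so the defender's minimax is 21. These differ, so the equilibrium is in mixed strategies.
Let the attacker play target 1 with probability p. The defender is indifferent when 20p + 21(1−p) = 21p + 19(1−p), giving p = 2/3.
Let the defender play guard 1 with probability q. The attacker is indifferent when 20q + 21(1−q) = 21q + 19(1−q), giving q = 2/3.
The value is 20·(2/3) + (21)·(1/3) = 61/3.

61/3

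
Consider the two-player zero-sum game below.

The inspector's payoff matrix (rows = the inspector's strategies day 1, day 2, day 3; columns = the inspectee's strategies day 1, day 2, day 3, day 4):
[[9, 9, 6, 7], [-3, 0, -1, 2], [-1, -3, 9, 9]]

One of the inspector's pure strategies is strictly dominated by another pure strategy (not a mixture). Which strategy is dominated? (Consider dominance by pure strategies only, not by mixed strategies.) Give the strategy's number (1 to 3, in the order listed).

2

Compare day 2 with day 1: 9 > -3, 9 > 0, 6 > -1, 7 > 2.
So day 1 strictly dominates day 2 for the inspector; day 2 is strictly dominated.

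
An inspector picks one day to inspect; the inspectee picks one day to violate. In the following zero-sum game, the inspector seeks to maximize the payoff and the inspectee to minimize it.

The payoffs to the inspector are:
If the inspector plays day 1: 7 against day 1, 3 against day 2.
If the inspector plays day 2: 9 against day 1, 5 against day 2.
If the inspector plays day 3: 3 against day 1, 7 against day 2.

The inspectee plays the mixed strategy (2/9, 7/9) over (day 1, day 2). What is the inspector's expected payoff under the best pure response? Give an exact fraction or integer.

55/9

day 1: (7)·(2/9) + (3)·(7/9) = 35/9.
day 2: (9)·(2/9) + (5)·(7/9) = 53/9.
day 3: (3)·(2/9) + (7)·(7/9) = 55/9.
The best pure response is day 3 with expected payoff 55/9.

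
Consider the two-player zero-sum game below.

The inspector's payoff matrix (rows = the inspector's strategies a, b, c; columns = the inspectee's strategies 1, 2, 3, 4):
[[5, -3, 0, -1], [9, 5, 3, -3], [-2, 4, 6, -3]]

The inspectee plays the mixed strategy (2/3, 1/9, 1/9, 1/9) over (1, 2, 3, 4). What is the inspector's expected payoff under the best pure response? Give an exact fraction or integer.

59/9

a: (5)·(2/3) + (-3)·(1/9) + (0)·(1/9) + (-1)·(1/9) = 26/9.
b: (9)·(2/3) + (5)·(1/9) + (3)·(1/9) + (-3)·(1/9) = 59/9.
c: (-2)·(2/3) + (4)·(1/9) + (6)·(1/9) + (-3)·(1/9) = -5/9.
The best pure response is b with expected payoff 59/9.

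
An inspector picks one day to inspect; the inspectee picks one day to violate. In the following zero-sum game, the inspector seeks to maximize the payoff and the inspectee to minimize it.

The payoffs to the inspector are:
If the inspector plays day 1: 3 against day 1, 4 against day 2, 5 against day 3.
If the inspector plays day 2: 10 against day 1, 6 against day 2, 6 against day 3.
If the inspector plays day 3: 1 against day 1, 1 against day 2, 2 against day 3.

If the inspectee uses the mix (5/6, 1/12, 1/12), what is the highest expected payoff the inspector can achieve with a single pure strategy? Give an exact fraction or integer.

day 1: (3)·(5/6) + (4)·(1/12) + (5)·(1/12) = 13/4.
day 2: (10)·(5/6) + (6)·(1/12) + (6)·(1/12) = 28/3.
day 3: (1)·(5/6) + (1)·(1/12) + (2)·(1/12) = 13/12.
The best pure response is day 2 with expected payoff 28/3.

28/3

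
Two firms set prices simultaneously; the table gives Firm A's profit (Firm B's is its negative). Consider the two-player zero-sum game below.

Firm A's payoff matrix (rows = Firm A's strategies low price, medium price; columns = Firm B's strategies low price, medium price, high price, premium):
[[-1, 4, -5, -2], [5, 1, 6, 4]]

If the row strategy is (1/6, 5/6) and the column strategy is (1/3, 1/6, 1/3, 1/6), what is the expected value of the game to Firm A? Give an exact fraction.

Against (1/3, 1/6, 1/3, 1/6), each row's expected payoff is low price: -5/3; medium price: 9/2.
Taking the (1/6, 5/6)-weighted average: (1/6)·(-5/3) + (5/6)·(9/2) = 125/36.

125/36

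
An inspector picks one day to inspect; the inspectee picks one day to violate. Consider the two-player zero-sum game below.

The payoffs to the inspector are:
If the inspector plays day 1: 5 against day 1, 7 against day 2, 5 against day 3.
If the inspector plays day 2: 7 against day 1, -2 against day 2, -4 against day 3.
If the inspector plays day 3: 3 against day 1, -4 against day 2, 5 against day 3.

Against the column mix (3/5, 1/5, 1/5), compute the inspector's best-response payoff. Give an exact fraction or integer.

day 1: (5)·(3/5) + (7)·(1/5) + (5)·(1/5) = 27/5.
day 2: (7)·(3/5) + (-2)·(1/5) + (-4)·(1/5) = 3.
day 3: (3)·(3/5) + (-4)·(1/5) + (5)·(1/5) = 2.
The best pure response is day 1 with expected payoff 27/5.

27/5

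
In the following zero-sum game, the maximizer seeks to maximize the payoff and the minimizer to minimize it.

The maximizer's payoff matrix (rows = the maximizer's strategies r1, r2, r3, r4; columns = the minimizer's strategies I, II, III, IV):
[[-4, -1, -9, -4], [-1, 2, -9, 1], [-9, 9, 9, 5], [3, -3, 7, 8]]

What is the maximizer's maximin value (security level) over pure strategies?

-3

The worst-case payoff for each row is r1: -9, r2: -9, r3: -9, r4: -3.
The best of these is -3.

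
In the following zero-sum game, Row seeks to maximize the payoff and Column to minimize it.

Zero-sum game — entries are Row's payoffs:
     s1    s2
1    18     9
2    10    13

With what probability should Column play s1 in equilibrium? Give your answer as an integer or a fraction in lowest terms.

1/3

Row minima are 9 and 10, so Row's maximin is 10; column maxima are 18 and 13, so Column's minimax is 13. These differ, so the equilibrium is in mixed strategies.
Let Column play s1 with probability q. Row is indifferent when 18q + 9(1−q) = 10q + 13(1−q), giving q = 1/3.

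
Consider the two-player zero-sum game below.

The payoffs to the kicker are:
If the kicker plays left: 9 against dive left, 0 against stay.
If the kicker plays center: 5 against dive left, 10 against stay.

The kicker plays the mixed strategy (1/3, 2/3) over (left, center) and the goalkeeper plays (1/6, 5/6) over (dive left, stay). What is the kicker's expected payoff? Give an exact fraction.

Against (1/6, 5/6), each row's expected payoff is left: 3/2; center: 55/6.
Taking the (1/3, 2/3)-weighted average: (1/3)·(3/2) + (2/3)·(55/6) = 119/18.

119/18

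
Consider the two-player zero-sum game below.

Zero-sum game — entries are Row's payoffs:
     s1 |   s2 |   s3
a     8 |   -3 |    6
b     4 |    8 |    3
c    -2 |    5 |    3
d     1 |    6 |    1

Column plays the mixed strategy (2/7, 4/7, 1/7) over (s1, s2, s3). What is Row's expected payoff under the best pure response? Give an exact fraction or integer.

a: (8)·(2/7) + (-3)·(4/7) + (6)·(1/7) = 10/7.
b: (4)·(2/7) + (8)·(4/7) + (3)·(1/7) = 43/7.
c: (-2)·(2/7) + (5)·(4/7) + (3)·(1/7) = 19/7.
d: (1)·(2/7) + (6)·(4/7) + (1)·(1/7) = 27/7.
The best pure response is b with expected payoff 43/7.

43/7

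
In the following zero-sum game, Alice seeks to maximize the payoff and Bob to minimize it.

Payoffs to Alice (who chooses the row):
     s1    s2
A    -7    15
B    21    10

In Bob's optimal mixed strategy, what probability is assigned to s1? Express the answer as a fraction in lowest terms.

5/33

Row minima are -7 and 10, so Alice's maximin is 10; column maxima are 21 and 15, so Bob's minimax is 15. These differ, so the equilibrium is in mixed strategies.
Let Bob play s1 with probability q. Alice is indifferent when −7q + 15(1−q) = 21q + 10(1−q), giving q = 5/33.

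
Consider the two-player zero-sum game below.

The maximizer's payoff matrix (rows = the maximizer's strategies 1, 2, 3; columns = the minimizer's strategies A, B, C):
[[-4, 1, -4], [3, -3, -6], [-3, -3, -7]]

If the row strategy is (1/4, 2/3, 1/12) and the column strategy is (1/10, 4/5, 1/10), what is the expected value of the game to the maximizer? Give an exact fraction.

Against (1/10, 4/5, 1/10), each row's expected payoff is 1: 0; 2: -27/10; 3: -17/5.
Taking the (1/4, 2/3, 1/12)-weighted average: (1/4)·(0) + (2/3)·(-27/10) + (1/12)·(-17/5) = -25/12.

-25/12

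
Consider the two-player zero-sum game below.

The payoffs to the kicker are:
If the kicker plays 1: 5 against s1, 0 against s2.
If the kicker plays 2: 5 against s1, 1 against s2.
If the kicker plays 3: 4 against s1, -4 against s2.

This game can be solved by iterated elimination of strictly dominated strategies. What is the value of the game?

1

Column s1 is strictly dominated by s2 for the goalkeeper (0<5, 1<5, -4<4); eliminate s1.
Row 1 is strictly dominated by row 2 (1>0); eliminate 1.
Row 3 is strictly dominated by row 2 (1>-4); eliminate 3.
Only (2, s2) remains, with payoff 1.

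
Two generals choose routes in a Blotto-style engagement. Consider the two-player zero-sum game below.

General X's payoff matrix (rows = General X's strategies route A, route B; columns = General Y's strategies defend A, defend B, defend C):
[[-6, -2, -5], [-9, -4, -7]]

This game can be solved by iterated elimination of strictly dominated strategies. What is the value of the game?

Row route B is strictly dominated by row route A (-6>-9, -2>-4, -5>-7); eliminate route B.
Column defend B is strictly dominated by defend A for General Y (-6<-2); eliminate defend B.
Column defend C is strictly dominated by defend A for General Y (-6<-5); eliminate defend C.
Only (route A, defend A) remains, with payoff -6.

-6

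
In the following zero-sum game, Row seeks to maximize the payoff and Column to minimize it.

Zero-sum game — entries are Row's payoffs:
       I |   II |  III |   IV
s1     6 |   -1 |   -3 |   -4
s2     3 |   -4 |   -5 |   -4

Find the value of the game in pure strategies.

-4

Row minima: -4, -5 → Row's maximin is -4.
Column maxima: 6, -1, -3, -4 → Column's minimax is -4.
They coincide at (s1, IV), so the value is -4.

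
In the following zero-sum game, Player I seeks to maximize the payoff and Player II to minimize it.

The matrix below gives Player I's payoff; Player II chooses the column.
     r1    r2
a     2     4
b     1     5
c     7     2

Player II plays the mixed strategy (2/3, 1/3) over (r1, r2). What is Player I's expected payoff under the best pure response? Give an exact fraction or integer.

16/3

a: (2)·(2/3) + (4)·(1/3) = 8/3.
b: (1)·(2/3) + (5)·(1/3) = 7/3.
c: (7)·(2/3) + (2)·(1/3) = 16/3.
The best pure response is c with expected payoff 16/3.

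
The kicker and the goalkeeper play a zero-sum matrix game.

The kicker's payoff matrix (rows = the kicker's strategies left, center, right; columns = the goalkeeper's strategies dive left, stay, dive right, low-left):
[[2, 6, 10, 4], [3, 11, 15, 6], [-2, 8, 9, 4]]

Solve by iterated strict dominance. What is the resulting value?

3

Column low-left is strictly dominated by dive left for the goalkeeper (2<4, 3<6, -2<4); eliminate low-left.
Row left is strictly dominated by row center (3>2, 11>6, 15>10); eliminate left.
Column dive right is strictly dominated by dive left for the goalkeeper (3<15, -2<9); eliminate dive right.
Column stay is strictly dominated by dive left for the goalkeeper (3<11, -2<8); eliminate stay.
Row right is strictly dominated by row center (3>-2); eliminate right.
Only (center, dive left) remains, with payoff 3.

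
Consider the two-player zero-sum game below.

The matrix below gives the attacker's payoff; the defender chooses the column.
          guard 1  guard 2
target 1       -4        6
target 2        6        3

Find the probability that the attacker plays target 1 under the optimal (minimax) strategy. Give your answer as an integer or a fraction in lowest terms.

3/13

Row minima are -4 and 3, so the attacker's maximin is 3; column maxima are 6 and 6, so the defender's minimax is 6. These differ, so the equilibrium is in mixed strategies.
Let the attacker play target 1 with probability p. The defender is indifferent when −4p + 6(1−p) = 6p + 3(1−p), giving p = 3/13.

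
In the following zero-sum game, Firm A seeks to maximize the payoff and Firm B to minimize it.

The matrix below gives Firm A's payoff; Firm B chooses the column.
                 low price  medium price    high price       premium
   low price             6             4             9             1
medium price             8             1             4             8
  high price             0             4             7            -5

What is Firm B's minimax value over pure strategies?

The worst case (largest entry) in each column is low price: 8, medium price: 4, high price: 9, premium: 8.
The best (smallest) of these is 4.

4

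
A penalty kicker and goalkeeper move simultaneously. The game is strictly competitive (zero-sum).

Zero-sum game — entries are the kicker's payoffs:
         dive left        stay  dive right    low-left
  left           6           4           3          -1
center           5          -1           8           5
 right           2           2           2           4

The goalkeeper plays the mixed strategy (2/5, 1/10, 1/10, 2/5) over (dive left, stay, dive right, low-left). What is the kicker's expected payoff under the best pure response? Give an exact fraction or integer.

left: (6)·(2/5) + (4)·(1/10) + (3)·(1/10) + (-1)·(2/5) = 27/10.
center: (5)·(2/5) + (-1)·(1/10) + (8)·(1/10) + (5)·(2/5) = 47/10.
right: (2)·(2/5) + (2)·(1/10) + (2)·(1/10) + (4)·(2/5) = 14/5.
The best pure response is center with expected payoff 47/10.

47/10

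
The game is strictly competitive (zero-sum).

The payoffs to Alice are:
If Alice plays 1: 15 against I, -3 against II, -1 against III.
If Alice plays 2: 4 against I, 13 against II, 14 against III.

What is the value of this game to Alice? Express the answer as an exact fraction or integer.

23/3

Column III is strictly dominated by II for Bob (it gives Alice more in every row).
The remaining 2×2 game on (1, 2) × (I, II) has no saddle point. Let Alice play 1 with probability p; indifference gives 15p + 4(1−p) = −3p + 13(1−p), so p = 1/3.
Similarly Bob's optimal q on I is 16/27, and the value is 15·(16/27) + (-3)·(11/27) = 23/3.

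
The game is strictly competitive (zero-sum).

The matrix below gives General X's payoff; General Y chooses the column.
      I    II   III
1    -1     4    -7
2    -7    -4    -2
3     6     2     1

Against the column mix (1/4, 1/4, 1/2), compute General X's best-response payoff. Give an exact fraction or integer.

5/2

1: (-1)·(1/4) + (4)·(1/4) + (-7)·(1/2) = -11/4.
2: (-7)·(1/4) + (-4)·(1/4) + (-2)·(1/2) = -15/4.
3: (6)·(1/4) + (2)·(1/4) + (1)·(1/2) = 5/2.
The best pure response is 3 with expected payoff 5/2.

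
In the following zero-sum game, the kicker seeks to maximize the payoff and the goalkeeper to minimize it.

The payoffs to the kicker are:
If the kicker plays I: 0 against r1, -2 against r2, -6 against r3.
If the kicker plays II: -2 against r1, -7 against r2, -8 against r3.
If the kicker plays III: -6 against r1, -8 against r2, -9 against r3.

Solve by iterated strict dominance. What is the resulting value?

-6

Row II is strictly dominated by row I (0>-2, -2>-7, -6>-8); eliminate II.
Row III is strictly dominated by row I (0>-6, -2>-8, -6>-9); eliminate III.
Column r2 is strictly dominated by r3 for the goalkeeper (-6<-2); eliminate r2.
Column r1 is strictly dominated by r3 for the goalkeeper (-6<0); eliminate r1.
Only (I, r3) remains, with payoff -6.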